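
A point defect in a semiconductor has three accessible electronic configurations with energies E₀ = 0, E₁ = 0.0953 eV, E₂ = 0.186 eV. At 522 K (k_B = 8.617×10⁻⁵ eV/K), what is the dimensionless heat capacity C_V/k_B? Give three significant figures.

k_BT = 8.617×10⁻⁵ × 522 K = 0.044981 eV.
Eᵢ/kT = 0, 2.1187, 4.1351.
Z = Σ e^(−Eᵢ/kT) = e^(−0) + e^(−2.1187) + e^(−4.1351) = 1.0000 + 0.12019 + 0.016001 = 1.1362.
⟨E⟩ = 0.012700 eV, ⟨E²⟩ = 0.0014479 eV².
C_V/k_B = (⟨E²⟩ − ⟨E⟩²)/(kT)² = (0.0014479 − 0.00016129)/0.0020233 = 0.636.

0.636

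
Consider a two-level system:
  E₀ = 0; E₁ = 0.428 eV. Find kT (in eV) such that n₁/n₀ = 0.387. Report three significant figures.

0.451 eV

n₁/n₀ = exp[−(E₁−E₀)/kT] = 0.387.
⇒ (E₁−E₀)/kT = ln(1/0.387) = ln(2.5840) = 0.94934.
kT = 0.428 eV / 0.94934 = 0.451 eV.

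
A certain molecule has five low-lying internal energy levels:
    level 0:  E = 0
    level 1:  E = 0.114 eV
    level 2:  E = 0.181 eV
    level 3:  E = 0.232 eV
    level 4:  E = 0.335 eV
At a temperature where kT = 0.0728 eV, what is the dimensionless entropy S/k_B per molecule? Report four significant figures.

Eᵢ/kT = 0, 1.56593, 2.48626, 3.18681, 4.60165.
Z = Σ e^(−Eᵢ/kT) = e^(−0) + e^(−1.56593) + e^(−2.48626) + e^(−3.18681) + e^(−4.60165) = 1.00000 + 0.208894 + 0.0832206 + 0.0413034 + 0.0100353 = 1.34345.
⟨E⟩ = Σ EᵢPᵢ = 0.0385731 eV.
S/k_B = ln Z + ⟨E⟩/kT = ln(1.34345) + 0.0385731/0.0728 = 0.295241 + 0.529850 = 0.8251.

0.8251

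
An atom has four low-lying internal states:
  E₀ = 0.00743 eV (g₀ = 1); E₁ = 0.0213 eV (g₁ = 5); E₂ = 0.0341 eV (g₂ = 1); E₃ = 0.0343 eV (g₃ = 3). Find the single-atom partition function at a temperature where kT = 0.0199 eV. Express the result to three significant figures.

Z = 3.12

Eᵢ/kT = 0.37337, 1.0704, 1.7136, 1.7236.
Z = Σ gᵢe^(−Eᵢ/kT) = 1·e^(−0.37337) + 5·e^(−1.0704) + 1·e^(−1.7136) + 3·e^(−1.7236) = 0.68841 + 1.7144 + 0.18022 + 0.53527 = 3.1183.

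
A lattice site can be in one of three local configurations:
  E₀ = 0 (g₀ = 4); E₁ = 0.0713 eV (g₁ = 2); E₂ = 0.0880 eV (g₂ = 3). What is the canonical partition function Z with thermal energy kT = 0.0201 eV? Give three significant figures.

Eᵢ/kT = 0, 3.5473, 4.3781.
Z = Σ gᵢe^(−Eᵢ/kT) = 4·e^(−0) + 2·e^(−3.5473) + 3·e^(−4.3781) = 4.0000 + 0.057605 + 0.037648 = 4.0953.

Z = 4.10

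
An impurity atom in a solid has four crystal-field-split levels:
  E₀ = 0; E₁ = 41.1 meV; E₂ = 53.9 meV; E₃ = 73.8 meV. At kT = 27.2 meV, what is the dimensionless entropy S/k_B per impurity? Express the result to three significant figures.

0.906

Eᵢ/kT = 0, 1.5110, 1.9816, 2.7132.
Z = Σ e^(−Eᵢ/kT) = e^(−0) + e^(−1.5110) + e^(−1.9816) + e^(−2.7132) = 1.0000 + 0.22069 + 0.13785 + 0.066324 = 1.4249.
⟨E⟩ = Σ EᵢPᵢ = 15.015 meV.
S/k_B = ln Z + ⟨E⟩/kT = ln(1.4249) + 15.015/27.2 = 0.35410 + 0.55202 = 0.906.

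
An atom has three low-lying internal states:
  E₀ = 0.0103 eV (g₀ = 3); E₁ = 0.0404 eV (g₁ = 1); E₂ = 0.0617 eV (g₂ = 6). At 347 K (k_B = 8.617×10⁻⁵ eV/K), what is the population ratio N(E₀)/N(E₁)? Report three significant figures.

8.21

k_BT = 8.617×10⁻⁵ × 347 K = 0.029901 eV.
n₀/n₁ = (g₀/g₁) exp[−(E₀−E₁)/kT] = (3/1) × exp(−(-0.0301 eV)/(0.029901 eV)) = (3/1) × exp(1.0067) = 8.21.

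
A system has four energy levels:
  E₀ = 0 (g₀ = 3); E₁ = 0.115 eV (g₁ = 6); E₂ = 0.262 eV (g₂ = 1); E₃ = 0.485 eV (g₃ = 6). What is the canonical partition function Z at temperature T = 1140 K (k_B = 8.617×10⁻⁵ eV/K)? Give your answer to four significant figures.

Z = 4.973

k_BT = 8.617×10⁻⁵ × 1140 K = 0.0982338 eV.
Eᵢ/kT = 0, 1.17068, 2.66711, 4.93720.
Z = Σ gᵢe^(−Eᵢ/kT) = 3·e^(−0) + 6·e^(−1.17068) + 1·e^(−2.66711) + 6·e^(−4.93720) = 3.00000 + 1.86094 + 0.0694527 + 0.0430480 = 4.97344.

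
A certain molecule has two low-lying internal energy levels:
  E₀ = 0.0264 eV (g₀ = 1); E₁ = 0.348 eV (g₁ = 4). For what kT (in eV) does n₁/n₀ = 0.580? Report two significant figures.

0.17 eV

n₁/n₀ = (g₁/g₀) exp[−(E₁−E₀)/kT] = 0.580.
⇒ (E₁−E₀)/kT = ln((4/1)/0.580) = ln(6.897) = 1.931.
kT = 0.3216 eV / 1.931 = 0.17 eV.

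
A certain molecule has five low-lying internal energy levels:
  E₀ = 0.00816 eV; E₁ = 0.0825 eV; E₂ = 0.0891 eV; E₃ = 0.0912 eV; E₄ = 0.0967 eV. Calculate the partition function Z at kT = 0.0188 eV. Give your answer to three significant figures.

Eᵢ/kT = 0.43404, 4.3883, 4.7394, 4.8511, 5.1436.
Z = Σ e^(−Eᵢ/kT) = e^(−0.43404) + e^(−4.3883) + e^(−4.7394) + e^(−4.8511) + e^(−5.1436) = 0.64789 + 0.012422 + 0.0087439 + 0.0078198 + 0.0058366 = 0.68271.

Z = 0.683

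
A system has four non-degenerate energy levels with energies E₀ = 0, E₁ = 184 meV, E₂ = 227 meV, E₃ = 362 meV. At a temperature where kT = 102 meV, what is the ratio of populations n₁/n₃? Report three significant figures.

n₁/n₃ = exp[−(E₁−E₃)/kT] = exp(−(-178 meV)/(102 meV)) = exp(1.7451) = 5.73.

5.73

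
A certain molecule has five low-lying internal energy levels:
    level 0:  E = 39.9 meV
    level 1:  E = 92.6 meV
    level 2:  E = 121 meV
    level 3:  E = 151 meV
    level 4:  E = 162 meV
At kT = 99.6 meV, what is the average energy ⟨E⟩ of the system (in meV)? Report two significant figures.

Eᵢ/kT = 0.4006, 0.9297, 1.215, 1.516, 1.627.
Z = Σ e^(−Eᵢ/kT) = e^(−0.4006) + e^(−0.9297) + e^(−1.215) + e^(−1.516) + e^(−1.627) = 0.6699 + 0.3947 + 0.2967 + 0.2196 + 0.1965 = 1.777.
⟨E⟩ = Σ Eᵢ e^(−Eᵢ/kT) / Z = (39.9·0.6699 + 92.6·0.3947 + 121·0.2967 + 151·0.2196 + 162·0.1965) / 1.777 = 92 meV.

92 meV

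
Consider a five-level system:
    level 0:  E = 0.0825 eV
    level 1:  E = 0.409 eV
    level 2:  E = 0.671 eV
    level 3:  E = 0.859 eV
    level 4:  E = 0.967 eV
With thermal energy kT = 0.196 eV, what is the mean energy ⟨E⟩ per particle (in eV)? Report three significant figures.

0.173 eV

Eᵢ/kT = 0.42092, 2.0867, 3.4235, 4.3827, 4.9337.
Z = Σ e^(−Eᵢ/kT) = e^(−0.42092) + e^(−2.0867) + e^(−3.4235) + e^(−4.3827) + e^(−4.9337) = 0.65644 + 0.12410 + 0.032598 + 0.012492 + 0.0071998 = 0.83283.
⟨E⟩ = Σ Eᵢ e^(−Eᵢ/kT) / Z = (0.0825·0.65644 + 0.409·0.12410 + 0.671·0.032598 + 0.859·0.012492 + 0.967·0.0071998) / 0.83283 = 0.173 eV.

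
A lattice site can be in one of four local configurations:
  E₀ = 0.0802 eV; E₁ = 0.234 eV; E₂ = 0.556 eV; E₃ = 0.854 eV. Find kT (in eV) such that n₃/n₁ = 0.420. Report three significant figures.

n₃/n₁ = exp[−(E₃−E₁)/kT] = 0.420.
⇒ (E₃−E₁)/kT = ln(1/0.420) = ln(2.3810) = 0.86752.
kT = 0.620 eV / 0.86752 = 0.715 eV.

0.715 eV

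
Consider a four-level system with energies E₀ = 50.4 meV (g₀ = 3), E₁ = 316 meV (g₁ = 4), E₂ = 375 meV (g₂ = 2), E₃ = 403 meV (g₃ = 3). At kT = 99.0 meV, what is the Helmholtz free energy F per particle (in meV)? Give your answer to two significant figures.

-72 meV

Eᵢ/kT = 0.5091, 3.192, 3.788, 4.071.
Z = Σ gᵢe^(−Eᵢ/kT) = 3·e^(−0.5091) + 4·e^(−3.192) + 2·e^(−3.788) + 3·e^(−4.071) = 1.803 + 0.1644 + 0.04528 + 0.05118 = 2.064.
F = −kT ln Z = −99.0 × ln(2.064) = −99.0 × 0.7246 = -72 meV.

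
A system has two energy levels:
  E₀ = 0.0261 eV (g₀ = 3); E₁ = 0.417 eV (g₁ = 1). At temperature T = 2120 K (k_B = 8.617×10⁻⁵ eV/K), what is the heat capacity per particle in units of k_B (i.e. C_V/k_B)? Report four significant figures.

0.1663

k_BT = 8.617×10⁻⁵ × 2120 K = 0.182680 eV.
Eᵢ/kT = 0.142873, 2.28268.
Z = Σ gᵢe^(−Eᵢ/kT) = 3·e^(−0.142873) + 1·e^(−2.28268) = 2.60059 + 0.102010 = 2.70260.
⟨E⟩ = 0.0408546 eV, ⟨E²⟩ = 0.00721896 eV².
C_V/k_B = (⟨E²⟩ − ⟨E⟩²)/(kT)² = (0.00721896 − 0.00166910)/0.0333720 = 0.1663.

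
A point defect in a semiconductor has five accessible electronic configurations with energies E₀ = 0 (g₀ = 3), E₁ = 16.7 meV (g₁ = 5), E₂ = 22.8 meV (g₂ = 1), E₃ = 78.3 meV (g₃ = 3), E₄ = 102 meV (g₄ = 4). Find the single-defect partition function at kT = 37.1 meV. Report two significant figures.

Z = 7.3

Eᵢ/kT = 0, 0.4501, 0.6146, 2.111, 2.749.
Z = Σ gᵢe^(−Eᵢ/kT) = 3·e^(−0) + 5·e^(−0.4501) + 1·e^(−0.6146) + 3·e^(−2.111) + 4·e^(−2.749) = 3.000 + 3.188 + 0.5409 + 0.3634 + 0.2560 = 7.348.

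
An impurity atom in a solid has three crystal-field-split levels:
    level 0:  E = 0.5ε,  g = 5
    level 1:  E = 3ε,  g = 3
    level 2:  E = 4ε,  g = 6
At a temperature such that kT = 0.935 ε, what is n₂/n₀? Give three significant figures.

0.0284

n₂/n₀ = (g₂/g₀) exp[−(E₂−E₀)/kT] = (6/5) × exp(−(3.5ε)/(0.935ε)) = (6/5) × exp(-3.7433) = 0.0284.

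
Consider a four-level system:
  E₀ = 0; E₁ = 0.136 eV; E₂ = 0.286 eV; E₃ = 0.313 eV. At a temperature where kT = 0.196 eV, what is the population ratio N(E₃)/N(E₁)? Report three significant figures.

0.405

n₃/n₁ = exp[−(E₃−E₁)/kT] = exp(−(0.177 eV)/(0.196 eV)) = exp(-0.90306) = 0.405.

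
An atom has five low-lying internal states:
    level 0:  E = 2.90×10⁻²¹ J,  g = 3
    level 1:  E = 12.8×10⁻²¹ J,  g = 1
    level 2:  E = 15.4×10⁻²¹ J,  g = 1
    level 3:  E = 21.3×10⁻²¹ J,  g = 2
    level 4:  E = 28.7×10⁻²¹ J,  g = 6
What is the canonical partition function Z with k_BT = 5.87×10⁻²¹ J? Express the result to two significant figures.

Eᵢ/kT = 0.4940, 2.181, 2.624, 3.629, 4.889.
Z = Σ gᵢe^(−Eᵢ/kT) = 3·e^(−0.4940) + 1·e^(−2.181) + 1·e^(−2.624) + 2·e^(−3.629) + 6·e^(−4.889) = 1.831 + 0.1129 + 0.07251 + 0.05309 + 0.04517 = 2.115.

Z = 2.1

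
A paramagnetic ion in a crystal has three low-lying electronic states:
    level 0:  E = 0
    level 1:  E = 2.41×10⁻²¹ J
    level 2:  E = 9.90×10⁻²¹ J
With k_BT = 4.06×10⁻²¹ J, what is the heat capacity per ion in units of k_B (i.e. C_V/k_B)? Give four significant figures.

Eᵢ/kT = 0, 0.593596, 2.43842.
Z = Σ e^(−Eᵢ/kT) = e^(−0) + e^(−0.593596) + e^(−2.43842) = 1.00000 + 0.552338 + 0.0872987 = 1.63964.
⟨E⟩ = 1.33895, ⟨E²⟩ = 7.17486.
C_V/k_B = (⟨E²⟩ − ⟨E⟩²)/(kT)² = (7.17486 − 1.79279)/16.4836 = 0.3265.

0.3265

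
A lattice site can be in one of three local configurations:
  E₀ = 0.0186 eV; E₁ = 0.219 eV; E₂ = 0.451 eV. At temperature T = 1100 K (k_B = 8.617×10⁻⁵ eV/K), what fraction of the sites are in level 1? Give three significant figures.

k_BT = 8.617×10⁻⁵ × 1100 K = 0.094787 eV.
Eᵢ/kT = 0.19623, 2.3104, 4.7580.
Z = Σ e^(−Eᵢ/kT) = e^(−0.19623) + e^(−2.3104) + e^(−4.7580) = 0.82182 + 0.099222 + 0.0085828 = 0.92962.
P₁ = e^(−E₁/kT) / Z = 0.099222/0.92962 = 0.107.

0.107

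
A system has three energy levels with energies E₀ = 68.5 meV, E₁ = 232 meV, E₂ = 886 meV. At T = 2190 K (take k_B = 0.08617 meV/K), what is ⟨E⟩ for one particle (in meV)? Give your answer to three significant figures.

124 meV

k_BT = 0.08617 × 2190 K = 188.71 meV.
Eᵢ/kT = 0.36299, 1.2294, 4.6950.
Z = Σ e^(−Eᵢ/kT) = e^(−0.36299) + e^(−1.2294) + e^(−4.6950) = 0.69559 + 0.29247 + 0.0091409 = 0.99720.
⟨E⟩ = Σ Eᵢ e^(−Eᵢ/kT) / Z = (68.5·0.69559 + 232·0.29247 + 886·0.0091409) / 0.99720 = 124 meV.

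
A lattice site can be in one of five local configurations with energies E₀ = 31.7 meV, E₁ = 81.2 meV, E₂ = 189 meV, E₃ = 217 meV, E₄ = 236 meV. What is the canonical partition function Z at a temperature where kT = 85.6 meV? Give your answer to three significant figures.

Eᵢ/kT = 0.37033, 0.94860, 2.2079, 2.5350, 2.7570.
Z = Σ e^(−Eᵢ/kT) = e^(−0.37033) + e^(−0.94860) + e^(−2.2079) + e^(−2.5350) + e^(−2.7570) = 0.69051 + 0.38728 + 0.10993 + 0.079262 + 0.063482 = 1.3305.

Z = 1.33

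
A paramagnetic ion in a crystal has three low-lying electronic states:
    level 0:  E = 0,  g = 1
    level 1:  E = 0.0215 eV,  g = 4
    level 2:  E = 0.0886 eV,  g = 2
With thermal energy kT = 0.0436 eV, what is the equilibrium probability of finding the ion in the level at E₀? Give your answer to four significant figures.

0.2699

Eᵢ/kT = 0, 0.493119, 2.03211.
Z = Σ gᵢe^(−Eᵢ/kT) = 1·e^(−0) + 4·e^(−0.493119) + 2·e^(−2.03211) = 1.00000 + 2.44287 + 0.262117 = 3.70499.
P₀ = g₀ e^(−E₀/kT) / Z = 1.00000/3.70499 = 0.2699.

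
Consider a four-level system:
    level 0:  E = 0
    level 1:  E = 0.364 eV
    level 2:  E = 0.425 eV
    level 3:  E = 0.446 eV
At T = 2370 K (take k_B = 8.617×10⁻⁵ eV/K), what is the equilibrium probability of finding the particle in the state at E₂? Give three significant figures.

0.0888

k_BT = 8.617×10⁻⁵ × 2370 K = 0.20422 eV.
Eᵢ/kT = 0, 1.7824, 2.0811, 2.1839.
Z = Σ e^(−Eᵢ/kT) = e^(−0) + e^(−1.7824) + e^(−2.0811) + e^(−2.1839) = 1.0000 + 0.16823 + 0.12479 + 0.11260 = 1.4056.
P₂ = e^(−E₂/kT) / Z = 0.12479/1.4056 = 0.0888.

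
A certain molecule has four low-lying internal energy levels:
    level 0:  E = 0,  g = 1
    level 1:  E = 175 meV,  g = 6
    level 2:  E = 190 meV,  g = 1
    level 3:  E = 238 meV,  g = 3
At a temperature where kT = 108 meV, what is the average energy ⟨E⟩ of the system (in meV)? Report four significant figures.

118.7 meV

Eᵢ/kT = 0, 1.62037, 1.75926, 2.20370.
Z = Σ gᵢe^(−Eᵢ/kT) = 1·e^(−0) + 6·e^(−1.62037) + 1·e^(−1.75926) + 3·e^(−2.20370) = 1.00000 + 1.18695 + 0.172172 + 0.331182 = 2.69030.
⟨E⟩ = Σ Eᵢ gᵢe^(−Eᵢ/kT) / Z = (0·1.00000 + 175·1.18695 + 190·0.172172 + 238·0.331182) / 2.69030 = 118.7 meV.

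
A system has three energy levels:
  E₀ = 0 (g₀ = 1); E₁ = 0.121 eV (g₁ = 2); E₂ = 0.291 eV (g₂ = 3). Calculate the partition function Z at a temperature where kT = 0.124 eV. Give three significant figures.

Eᵢ/kT = 0, 0.97581, 2.3468.
Z = Σ gᵢe^(−Eᵢ/kT) = 1·e^(−0) + 2·e^(−0.97581) + 3·e^(−2.3468) = 1.0000 + 0.75377 + 0.28702 = 2.0408.

Z = 2.04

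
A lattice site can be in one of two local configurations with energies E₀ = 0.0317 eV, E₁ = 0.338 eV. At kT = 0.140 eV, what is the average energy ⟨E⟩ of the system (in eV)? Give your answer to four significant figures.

Eᵢ/kT = 0.226429, 2.41429.
Z = Σ e^(−Eᵢ/kT) = e^(−0.226429) + e^(−2.41429) = 0.797376 + 0.0894308 = 0.886807.
⟨E⟩ = Σ Eᵢ e^(−Eᵢ/kT) / Z = (0.0317·0.797376 + 0.338·0.0894308) / 0.886807 = 0.06259 eV.

0.06259 eV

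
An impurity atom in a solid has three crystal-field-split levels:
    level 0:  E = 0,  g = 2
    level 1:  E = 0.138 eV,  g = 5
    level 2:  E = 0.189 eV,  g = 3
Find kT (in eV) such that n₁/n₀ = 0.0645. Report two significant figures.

0.038 eV

n₁/n₀ = (g₁/g₀) exp[−(E₁−E₀)/kT] = 0.0645.
⇒ (E₁−E₀)/kT = ln((5/2)/0.0645) = ln(38.76) = 3.657.
kT = 0.138 eV / 3.657 = 0.038 eV.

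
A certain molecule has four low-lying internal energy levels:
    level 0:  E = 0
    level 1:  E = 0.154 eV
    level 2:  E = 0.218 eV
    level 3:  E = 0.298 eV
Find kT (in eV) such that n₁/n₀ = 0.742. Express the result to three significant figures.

n₁/n₀ = exp[−(E₁−E₀)/kT] = 0.742.
⇒ (E₁−E₀)/kT = ln(1/0.742) = ln(1.3477) = 0.29840.
kT = 0.154 eV / 0.29840 = 0.516 eV.

0.516 eV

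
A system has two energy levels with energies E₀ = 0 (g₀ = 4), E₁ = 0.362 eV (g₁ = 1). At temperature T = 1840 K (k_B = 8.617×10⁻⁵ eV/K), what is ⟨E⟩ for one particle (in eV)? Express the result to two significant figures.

0.0090 eV

k_BT = 8.617×10⁻⁵ × 1840 K = 0.1586 eV.
Eᵢ/kT = 0, 2.282.
Z = Σ gᵢe^(−Eᵢ/kT) = 4·e^(−0) + 1·e^(−2.282) = 4.000 + 0.1021 = 4.102.
⟨E⟩ = Σ Eᵢ gᵢe^(−Eᵢ/kT) / Z = (0·4.000 + 0.362·0.1021) / 4.102 = 0.0090 eV.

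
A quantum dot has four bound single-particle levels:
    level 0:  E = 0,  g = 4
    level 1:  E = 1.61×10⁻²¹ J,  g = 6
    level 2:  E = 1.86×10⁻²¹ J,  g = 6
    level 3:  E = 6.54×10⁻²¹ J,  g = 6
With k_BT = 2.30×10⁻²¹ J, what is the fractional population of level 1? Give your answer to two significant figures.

0.30

Eᵢ/kT = 0, 0.7000, 0.8087, 2.843.
Z = Σ gᵢe^(−Eᵢ/kT) = 4·e^(−0) + 6·e^(−0.7000) + 6·e^(−0.8087) + 6·e^(−2.843) = 4.000 + 2.980 + 2.673 + 0.3495 = 10.00.
P₁ = g₁ e^(−E₁/kT) / Z = 2.980/10.00 = 0.30.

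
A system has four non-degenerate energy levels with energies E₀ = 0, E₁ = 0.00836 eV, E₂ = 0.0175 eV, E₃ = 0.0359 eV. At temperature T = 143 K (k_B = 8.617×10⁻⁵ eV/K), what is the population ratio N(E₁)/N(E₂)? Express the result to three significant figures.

k_BT = 8.617×10⁻⁵ × 143 K = 0.012322 eV.
n₁/n₂ = exp[−(E₁−E₂)/kT] = exp(−(-0.00914 eV)/(0.012322 eV)) = exp(0.74176) = 2.10.

2.10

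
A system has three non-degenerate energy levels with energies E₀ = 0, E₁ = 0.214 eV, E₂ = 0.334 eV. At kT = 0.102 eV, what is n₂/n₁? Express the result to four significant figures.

0.3084

n₂/n₁ = exp[−(E₂−E₁)/kT] = exp(−(0.120 eV)/(0.102 eV)) = exp(-1.17647) = 0.3084.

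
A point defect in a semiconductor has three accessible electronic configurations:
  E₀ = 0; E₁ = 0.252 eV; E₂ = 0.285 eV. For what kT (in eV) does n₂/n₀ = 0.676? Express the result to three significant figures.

0.728 eV

n₂/n₀ = exp[−(E₂−E₀)/kT] = 0.676.
⇒ (E₂−E₀)/kT = ln(1/0.676) = ln(1.4793) = 0.39157.
kT = 0.285 eV / 0.39157 = 0.728 eV.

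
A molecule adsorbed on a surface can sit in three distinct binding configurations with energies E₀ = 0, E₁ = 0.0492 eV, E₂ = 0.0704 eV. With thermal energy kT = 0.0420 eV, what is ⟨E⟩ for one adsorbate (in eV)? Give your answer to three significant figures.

Eᵢ/kT = 0, 1.1714, 1.6762.
Z = Σ e^(−Eᵢ/kT) = e^(−0) + e^(−1.1714) + e^(−1.6762) = 1.0000 + 0.30993 + 0.18708 = 1.4970.
⟨E⟩ = Σ Eᵢ e^(−Eᵢ/kT) / Z = (0·1.0000 + 0.0492·0.30993 + 0.0704·0.18708) / 1.4970 = 0.0190 eV.

0.0190 eV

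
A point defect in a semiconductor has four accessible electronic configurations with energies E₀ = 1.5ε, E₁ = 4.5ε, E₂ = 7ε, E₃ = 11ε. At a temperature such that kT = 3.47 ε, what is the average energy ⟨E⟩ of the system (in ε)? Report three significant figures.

3.28 ε

Eᵢ/kT = 0.43228, 1.2968, 2.0173, 3.1700.
Z = Σ e^(−Eᵢ/kT) = e^(−0.43228) + e^(−1.2968) + e^(−2.0173) + e^(−3.1700) = 0.64903 + 0.27341 + 0.13301 + 0.042004 = 1.0975.
⟨E⟩ = Σ Eᵢ e^(−Eᵢ/kT) / Z = (1.5·0.64903 + 4.5·0.27341 + 7·0.13301 + 11·0.042004) / 1.0975 = 3.28 ε.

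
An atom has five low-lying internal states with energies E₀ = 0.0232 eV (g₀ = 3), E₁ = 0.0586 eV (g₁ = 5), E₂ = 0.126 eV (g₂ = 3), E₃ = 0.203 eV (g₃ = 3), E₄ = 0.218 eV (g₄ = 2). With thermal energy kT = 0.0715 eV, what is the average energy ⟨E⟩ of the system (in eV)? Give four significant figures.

0.05829 eV

Eᵢ/kT = 0.324476, 0.819580, 1.76224, 2.83916, 3.04895.
Z = Σ gᵢe^(−Eᵢ/kT) = 3·e^(−0.324476) + 5·e^(−0.819580) + 3·e^(−1.76224) + 3·e^(−2.83916) + 2·e^(−3.04895) = 2.16872 + 2.20308 + 0.514980 + 0.175424 + 0.0948174 = 5.15702.
⟨E⟩ = Σ Eᵢ gᵢe^(−Eᵢ/kT) / Z = (0.0232·2.16872 + 0.0586·2.20308 + 0.126·0.514980 + 0.203·0.175424 + 0.218·0.0948174) / 5.15702 = 0.05829 eV.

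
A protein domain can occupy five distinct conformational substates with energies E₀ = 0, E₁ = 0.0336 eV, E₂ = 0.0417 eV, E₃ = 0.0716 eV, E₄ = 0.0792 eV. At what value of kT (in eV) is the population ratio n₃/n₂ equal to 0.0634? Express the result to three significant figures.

n₃/n₂ = exp[−(E₃−E₂)/kT] = 0.0634.
⇒ (E₃−E₂)/kT = ln(1/0.0634) = ln(15.773) = 2.7583.
kT = 0.0299 eV / 2.7583 = 0.0108 eV.

0.0108 eV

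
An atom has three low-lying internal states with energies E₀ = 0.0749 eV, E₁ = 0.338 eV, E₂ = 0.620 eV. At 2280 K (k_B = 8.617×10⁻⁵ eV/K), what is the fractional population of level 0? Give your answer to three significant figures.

0.755

k_BT = 8.617×10⁻⁵ × 2280 K = 0.19647 eV.
Eᵢ/kT = 0.38123, 1.7204, 3.1557.
Z = Σ e^(−Eᵢ/kT) = e^(−0.38123) + e^(−1.7204) + e^(−3.1557) = 0.68302 + 0.17899 + 0.042609 = 0.90462.
P₀ = e^(−E₀/kT) / Z = 0.68302/0.90462 = 0.755.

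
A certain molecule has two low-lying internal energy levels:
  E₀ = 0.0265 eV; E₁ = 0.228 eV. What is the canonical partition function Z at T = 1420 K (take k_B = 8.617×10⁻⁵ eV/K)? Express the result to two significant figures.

k_BT = 8.617×10⁻⁵ × 1420 K = 0.1224 eV.
Eᵢ/kT = 0.2165, 1.863.
Z = Σ e^(−Eᵢ/kT) = e^(−0.2165) + e^(−1.863) = 0.8053 + 0.1552 = 0.9605.

Z = 0.96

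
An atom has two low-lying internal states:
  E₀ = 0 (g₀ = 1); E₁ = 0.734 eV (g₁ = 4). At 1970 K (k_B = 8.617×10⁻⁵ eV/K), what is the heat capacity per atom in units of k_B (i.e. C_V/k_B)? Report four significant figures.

k_BT = 8.617×10⁻⁵ × 1970 K = 0.169755 eV.
Eᵢ/kT = 0, 4.32388.
Z = Σ gᵢe^(−Eᵢ/kT) = 1·e^(−0) + 4·e^(−4.32388) = 1.00000 + 0.0529935 = 1.05299.
⟨E⟩ = 0.0369398 eV, ⟨E²⟩ = 0.0271138 eV².
C_V/k_B = (⟨E²⟩ − ⟨E⟩²)/(kT)² = (0.0271138 − 0.00136455)/0.0288168 = 0.8935.

0.8935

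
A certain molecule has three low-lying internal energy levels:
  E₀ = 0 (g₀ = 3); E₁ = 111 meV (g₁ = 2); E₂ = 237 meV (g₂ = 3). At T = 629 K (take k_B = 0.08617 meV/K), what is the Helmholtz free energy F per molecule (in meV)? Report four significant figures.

k_BT = 0.08617 × 629 K = 54.2009 meV.
Eᵢ/kT = 0, 2.04794, 4.37262.
Z = Σ gᵢe^(−Eᵢ/kT) = 3·e^(−0) + 2·e^(−2.04794) + 3·e^(−4.37262) = 3.00000 + 0.258001 + 0.0378544 = 3.29586.
F = −kT ln Z = −54.2009 × ln(3.29586) = −54.2009 × 1.19267 = -64.64 meV.

-64.64 meV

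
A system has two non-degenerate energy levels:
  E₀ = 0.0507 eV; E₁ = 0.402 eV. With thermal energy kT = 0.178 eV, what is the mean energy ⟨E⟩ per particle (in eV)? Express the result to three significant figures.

Eᵢ/kT = 0.28483, 2.2584.
Z = Σ e^(−Eᵢ/kT) = e^(−0.28483) + e^(−2.2584) = 0.75214 + 0.10452 = 0.85666.
⟨E⟩ = Σ Eᵢ e^(−Eᵢ/kT) / Z = (0.0507·0.75214 + 0.402·0.10452) / 0.85666 = 0.0936 eV.

0.0936 eV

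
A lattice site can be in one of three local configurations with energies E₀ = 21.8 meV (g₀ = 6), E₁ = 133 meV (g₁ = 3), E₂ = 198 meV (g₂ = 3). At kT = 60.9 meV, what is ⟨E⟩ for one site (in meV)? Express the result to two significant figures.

34 meV

Eᵢ/kT = 0.3580, 2.184, 3.251.
Z = Σ gᵢe^(−Eᵢ/kT) = 6·e^(−0.3580) + 3·e^(−2.184) + 3·e^(−3.251) = 4.194 + 0.3378 + 0.1162 = 4.648.
⟨E⟩ = Σ Eᵢ gᵢe^(−Eᵢ/kT) / Z = (21.8·4.194 + 133·0.3378 + 198·0.1162) / 4.648 = 34 meV.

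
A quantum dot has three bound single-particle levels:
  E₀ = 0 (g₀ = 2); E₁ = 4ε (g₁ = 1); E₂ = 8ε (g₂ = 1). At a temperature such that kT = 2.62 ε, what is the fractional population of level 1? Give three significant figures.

Eᵢ/kT = 0, 1.5267, 3.0534.
Z = Σ gᵢe^(−Eᵢ/kT) = 2·e^(−0) + 1·e^(−1.5267) + 1·e^(−3.0534) = 2.0000 + 0.21725 + 0.047198 = 2.2644.
P₁ = g₁ e^(−E₁/kT) / Z = 0.21725/2.2644 = 0.0959.

0.0959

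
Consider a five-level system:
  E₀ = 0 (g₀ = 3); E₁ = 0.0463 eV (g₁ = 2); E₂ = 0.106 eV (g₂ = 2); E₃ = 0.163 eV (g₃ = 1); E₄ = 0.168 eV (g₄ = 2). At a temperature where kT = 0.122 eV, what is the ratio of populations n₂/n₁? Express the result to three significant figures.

n₂/n₁ = (g₂/g₁) exp[−(E₂−E₁)/kT] = (2/2) × exp(−(0.0597 eV)/(0.122 eV)) = (2/2) × exp(-0.48934) = 0.613.

0.613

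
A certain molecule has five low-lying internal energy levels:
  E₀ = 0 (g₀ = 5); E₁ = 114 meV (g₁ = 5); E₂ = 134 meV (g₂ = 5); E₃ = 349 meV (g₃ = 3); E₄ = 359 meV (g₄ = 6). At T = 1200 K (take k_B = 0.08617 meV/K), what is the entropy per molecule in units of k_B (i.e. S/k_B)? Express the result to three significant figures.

k_BT = 0.08617 × 1200 K = 103.40 meV.
Eᵢ/kT = 0, 1.1025, 1.2959, 3.3752, 3.4720.
Z = Σ gᵢe^(−Eᵢ/kT) = 5·e^(−0) + 5·e^(−1.1025) + 5·e^(−1.2959) + 3·e^(−3.3752) + 6·e^(−3.4720) = 5.0000 + 1.6602 + 1.3683 + 0.10263 + 0.18633 = 8.3175.
⟨E⟩ = Σ EᵢPᵢ = 57.148 meV.
S/k_B = ln Z + ⟨E⟩/kT = ln(8.3175) + 57.148/103.40 = 2.1184 + 0.55269 = 2.67.

2.67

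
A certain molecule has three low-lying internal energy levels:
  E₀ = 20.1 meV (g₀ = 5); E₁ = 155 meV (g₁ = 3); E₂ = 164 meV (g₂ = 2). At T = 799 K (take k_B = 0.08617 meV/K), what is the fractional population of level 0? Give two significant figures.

0.88

k_BT = 0.08617 × 799 K = 68.85 meV.
Eᵢ/kT = 0.2919, 2.251, 2.382.
Z = Σ gᵢe^(−Eᵢ/kT) = 5·e^(−0.2919) + 3·e^(−2.251) + 2·e^(−2.382) = 3.734 + 0.3159 + 0.1847 = 4.235.
P₀ = g₀ e^(−E₀/kT) / Z = 3.734/4.235 = 0.88.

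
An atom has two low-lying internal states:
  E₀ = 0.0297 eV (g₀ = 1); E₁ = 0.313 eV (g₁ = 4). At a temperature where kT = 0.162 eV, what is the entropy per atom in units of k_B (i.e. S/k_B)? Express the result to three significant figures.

Eᵢ/kT = 0.18333, 1.9321.
Z = Σ gᵢe^(−Eᵢ/kT) = 1·e^(−0.18333) + 4·e^(−1.9321) = 0.83249 + 0.57937 = 1.4119.
⟨E⟩ = Σ EᵢPᵢ = 0.14595 eV.
S/k_B = ln Z + ⟨E⟩/kT = ln(1.4119) + 0.14595/0.162 = 0.34494 + 0.90093 = 1.25.

1.25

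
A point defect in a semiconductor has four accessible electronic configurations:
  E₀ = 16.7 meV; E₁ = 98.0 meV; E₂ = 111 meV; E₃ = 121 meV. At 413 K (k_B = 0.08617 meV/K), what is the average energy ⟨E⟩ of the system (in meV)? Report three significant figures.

k_BT = 0.08617 × 413 K = 35.588 meV.
Eᵢ/kT = 0.46926, 2.7537, 3.1190, 3.4000.
Z = Σ e^(−Eᵢ/kT) = e^(−0.46926) + e^(−2.7537) + e^(−3.1190) + e^(−3.4000) = 0.62546 + 0.063692 + 0.044201 + 0.033373 = 0.76673.
⟨E⟩ = Σ Eᵢ e^(−Eᵢ/kT) / Z = (16.7·0.62546 + 98.0·0.063692 + 111·0.044201 + 121·0.033373) / 0.76673 = 33.4 meV.

33.4 meV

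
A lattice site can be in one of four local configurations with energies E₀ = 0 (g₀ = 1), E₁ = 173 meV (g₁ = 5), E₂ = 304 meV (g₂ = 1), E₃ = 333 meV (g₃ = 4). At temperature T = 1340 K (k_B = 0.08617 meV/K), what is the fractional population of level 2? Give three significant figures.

0.0298

k_BT = 0.08617 × 1340 K = 115.47 meV.
Eᵢ/kT = 0, 1.4982, 2.6327, 2.8839.
Z = Σ gᵢe^(−Eᵢ/kT) = 1·e^(−0) + 5·e^(−1.4982) + 1·e^(−2.6327) + 4·e^(−2.8839) = 1.0000 + 1.1177 + 0.071884 + 0.22367 = 2.4133.
P₂ = g₂ e^(−E₂/kT) / Z = 0.071884/2.4133 = 0.0298.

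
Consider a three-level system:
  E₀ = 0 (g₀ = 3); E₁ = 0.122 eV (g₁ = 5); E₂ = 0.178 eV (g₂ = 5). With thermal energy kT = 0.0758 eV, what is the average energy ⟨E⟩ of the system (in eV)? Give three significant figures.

0.0462 eV

Eᵢ/kT = 0, 1.6095, 2.3483.
Z = Σ gᵢe^(−Eᵢ/kT) = 3·e^(−0) + 5·e^(−1.6095) + 5·e^(−2.3483) = 3.0000 + 0.99994 + 0.47766 = 4.4776.
⟨E⟩ = Σ Eᵢ gᵢe^(−Eᵢ/kT) / Z = (0·3.0000 + 0.122·0.99994 + 0.178·0.47766) / 4.4776 = 0.0462 eV.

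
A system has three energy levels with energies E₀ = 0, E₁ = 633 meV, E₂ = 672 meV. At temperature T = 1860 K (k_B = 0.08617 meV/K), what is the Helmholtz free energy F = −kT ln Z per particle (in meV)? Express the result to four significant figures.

k_BT = 0.08617 × 1860 K = 160.276 meV.
Eᵢ/kT = 0, 3.94944, 4.19277.
Z = Σ e^(−Eᵢ/kT) = e^(−0) + e^(−3.94944) + e^(−4.19277) = 1.00000 + 0.0192655 + 0.0151044 = 1.03437.
F = −kT ln Z = −160.276 × ln(1.03437) = −160.276 × 0.0337925 = -5.416 meV.

-5.416 meV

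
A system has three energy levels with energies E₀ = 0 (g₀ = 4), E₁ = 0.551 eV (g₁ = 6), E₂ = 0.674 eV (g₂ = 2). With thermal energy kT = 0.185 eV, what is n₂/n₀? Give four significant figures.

n₂/n₀ = (g₂/g₀) exp[−(E₂−E₀)/kT] = (2/4) × exp(−(0.674 eV)/(0.185 eV)) = (2/4) × exp(-3.64324) = 0.01308.

0.01308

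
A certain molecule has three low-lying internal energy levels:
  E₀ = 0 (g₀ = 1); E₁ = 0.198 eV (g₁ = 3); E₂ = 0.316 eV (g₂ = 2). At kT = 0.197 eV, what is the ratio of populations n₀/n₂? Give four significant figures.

2.487

n₀/n₂ = (g₀/g₂) exp[−(E₀−E₂)/kT] = (1/2) × exp(−(-0.316 eV)/(0.197 eV)) = (1/2) × exp(1.60406) = 2.487.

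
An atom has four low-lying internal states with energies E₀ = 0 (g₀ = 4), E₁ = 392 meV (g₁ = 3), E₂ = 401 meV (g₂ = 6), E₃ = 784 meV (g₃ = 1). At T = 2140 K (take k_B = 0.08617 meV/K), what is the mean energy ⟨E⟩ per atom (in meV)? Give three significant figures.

84.1 meV

k_BT = 0.08617 × 2140 K = 184.40 meV.
Eᵢ/kT = 0, 2.1258, 2.1746, 4.2516.
Z = Σ gᵢe^(−Eᵢ/kT) = 4·e^(−0) + 3·e^(−2.1258) + 6·e^(−2.1746) + 1·e^(−4.2516) = 4.0000 + 0.35801 + 0.68192 + 0.014241 = 5.0542.
⟨E⟩ = Σ Eᵢ gᵢe^(−Eᵢ/kT) / Z = (0·4.0000 + 392·0.35801 + 401·0.68192 + 784·0.014241) / 5.0542 = 84.1 meV.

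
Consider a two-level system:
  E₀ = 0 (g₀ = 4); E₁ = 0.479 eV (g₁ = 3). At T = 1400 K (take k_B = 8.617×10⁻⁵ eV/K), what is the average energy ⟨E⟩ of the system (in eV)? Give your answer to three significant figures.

0.00668 eV

k_BT = 8.617×10⁻⁵ × 1400 K = 0.12064 eV.
Eᵢ/kT = 0, 3.9705.
Z = Σ gᵢe^(−Eᵢ/kT) = 4·e^(−0) + 3·e^(−3.9705) = 4.0000 + 0.056592 = 4.0566.
⟨E⟩ = Σ Eᵢ gᵢe^(−Eᵢ/kT) / Z = (0·4.0000 + 0.479·0.056592) / 4.0566 = 0.00668 eV.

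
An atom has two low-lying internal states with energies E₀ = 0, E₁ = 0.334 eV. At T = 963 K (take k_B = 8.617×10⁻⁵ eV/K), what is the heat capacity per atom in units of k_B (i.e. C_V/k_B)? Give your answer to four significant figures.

k_BT = 8.617×10⁻⁵ × 963 K = 0.0829817 eV.
Eᵢ/kT = 0, 4.02498.
Z = Σ e^(−Eᵢ/kT) = e^(−0) + e^(−4.02498) = 1.00000 + 0.0178638 = 1.01786.
⟨E⟩ = 0.00586182 eV, ⟨E²⟩ = 0.00195785 eV².
C_V/k_B = (⟨E²⟩ − ⟨E⟩²)/(kT)² = (0.00195785 − 0.0000343609)/0.00688596 = 0.2793.

0.2793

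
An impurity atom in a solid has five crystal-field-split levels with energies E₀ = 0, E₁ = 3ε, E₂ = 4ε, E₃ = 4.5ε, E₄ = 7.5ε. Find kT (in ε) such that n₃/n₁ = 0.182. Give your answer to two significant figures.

0.88 ε

n₃/n₁ = exp[−(E₃−E₁)/kT] = 0.182.
⇒ (E₃−E₁)/kT = ln(1/0.182) = ln(5.495) = 1.704.
kT = 1.5ε / 1.704 = 0.88 ε.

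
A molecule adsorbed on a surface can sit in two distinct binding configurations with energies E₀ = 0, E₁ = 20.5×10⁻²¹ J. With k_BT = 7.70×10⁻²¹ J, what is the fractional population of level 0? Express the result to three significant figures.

Eᵢ/kT = 0, 2.6623.
Z = Σ e^(−Eᵢ/kT) = e^(−0) + e^(−2.6623) = 1.0000 + 0.069788 = 1.0698.
P₀ = e^(−E₀/kT) / Z = 1.0000/1.0698 = 0.935.

0.935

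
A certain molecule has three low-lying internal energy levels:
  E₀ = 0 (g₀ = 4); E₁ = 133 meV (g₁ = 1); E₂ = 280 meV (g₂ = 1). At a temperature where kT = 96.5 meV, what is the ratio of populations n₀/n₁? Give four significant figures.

n₀/n₁ = (g₀/g₁) exp[−(E₀−E₁)/kT] = (4/1) × exp(−(-133 meV)/(96.5 meV)) = (4/1) × exp(1.37824) = 15.87.

15.87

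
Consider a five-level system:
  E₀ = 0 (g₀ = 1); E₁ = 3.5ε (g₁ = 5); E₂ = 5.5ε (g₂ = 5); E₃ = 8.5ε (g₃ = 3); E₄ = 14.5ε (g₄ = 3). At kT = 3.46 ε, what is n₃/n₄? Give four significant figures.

5.664

n₃/n₄ = (g₃/g₄) exp[−(E₃−E₄)/kT] = (3/3) × exp(−(-6.0ε)/(3.46ε)) = (3/3) × exp(1.73410) = 5.664.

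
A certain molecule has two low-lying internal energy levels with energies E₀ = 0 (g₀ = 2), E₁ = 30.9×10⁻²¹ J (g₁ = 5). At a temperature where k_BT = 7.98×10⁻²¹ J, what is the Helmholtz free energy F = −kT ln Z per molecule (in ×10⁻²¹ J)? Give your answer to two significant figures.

Eᵢ/kT = 0, 3.872.
Z = Σ gᵢe^(−Eᵢ/kT) = 2·e^(−0) + 5·e^(−3.872) = 2.000 + 0.1041 = 2.104.
F = −kT ln Z = −7.98 × ln(2.104) = −7.98 × 0.7438 = -5.9 ×10⁻²¹ J.

-5.9 ×10⁻²¹ J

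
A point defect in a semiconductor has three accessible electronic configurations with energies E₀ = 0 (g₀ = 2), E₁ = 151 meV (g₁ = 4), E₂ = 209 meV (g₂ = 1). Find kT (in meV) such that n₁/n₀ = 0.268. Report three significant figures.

75.1 meV

n₁/n₀ = (g₁/g₀) exp[−(E₁−E₀)/kT] = 0.268.
⇒ (E₁−E₀)/kT = ln((4/2)/0.268) = ln(7.4627) = 2.0099.
kT = 151 meV / 2.0099 = 75.1 meV.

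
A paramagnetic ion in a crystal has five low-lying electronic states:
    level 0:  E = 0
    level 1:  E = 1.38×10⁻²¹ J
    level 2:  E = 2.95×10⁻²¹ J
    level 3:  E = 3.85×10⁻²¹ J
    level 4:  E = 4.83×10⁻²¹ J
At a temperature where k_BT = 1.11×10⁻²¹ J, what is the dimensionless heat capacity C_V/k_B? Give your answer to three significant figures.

Eᵢ/kT = 0, 1.2432, 2.6577, 3.4685, 4.3514.
Z = Σ e^(−Eᵢ/kT) = e^(−0) + e^(−1.2432) + e^(−2.6577) + e^(−3.4685) + e^(−4.3514) = 1.0000 + 0.28846 + 0.070109 + 0.031164 + 0.012889 = 1.4026.
⟨E⟩ = 0.56119, ⟨E²⟩ = 1.3704.
C_V/k_B = (⟨E²⟩ − ⟨E⟩²)/(kT)² = (1.3704 − 0.31493)/1.2321 = 0.857.

0.857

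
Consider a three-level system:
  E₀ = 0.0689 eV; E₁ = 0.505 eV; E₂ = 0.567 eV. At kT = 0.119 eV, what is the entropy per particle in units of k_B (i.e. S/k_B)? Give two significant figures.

Eᵢ/kT = 0.5790, 4.244, 4.765.
Z = Σ e^(−Eᵢ/kT) = e^(−0.5790) + e^(−4.244) + e^(−4.765) = 0.5605 + 0.01435 + 0.008523 = 0.5834.
⟨E⟩ = Σ EᵢPᵢ = 0.08690 eV.
S/k_B = ln Z + ⟨E⟩/kT = ln(0.5834) + 0.08690/0.119 = -0.5389 + 0.7303 = 0.19.

0.19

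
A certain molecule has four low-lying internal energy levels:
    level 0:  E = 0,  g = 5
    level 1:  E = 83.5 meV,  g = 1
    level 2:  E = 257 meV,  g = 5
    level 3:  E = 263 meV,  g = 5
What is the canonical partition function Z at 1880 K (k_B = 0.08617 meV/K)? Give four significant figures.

Z = 7.607

k_BT = 0.08617 × 1880 K = 162.000 meV.
Eᵢ/kT = 0, 0.515432, 1.58642, 1.62346.
Z = Σ gᵢe^(−Eᵢ/kT) = 5·e^(−0) + 1·e^(−0.515432) + 5·e^(−1.58642) + 5·e^(−1.62346) = 5.00000 + 0.597243 + 1.02328 + 0.986076 = 7.60660.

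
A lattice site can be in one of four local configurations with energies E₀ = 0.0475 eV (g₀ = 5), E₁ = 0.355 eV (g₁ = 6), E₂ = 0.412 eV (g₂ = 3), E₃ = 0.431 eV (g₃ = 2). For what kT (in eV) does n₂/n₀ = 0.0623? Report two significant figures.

n₂/n₀ = (g₂/g₀) exp[−(E₂−E₀)/kT] = 0.0623.
⇒ (E₂−E₀)/kT = ln((3/5)/0.0623) = ln(9.631) = 2.265.
kT = 0.3645 eV / 2.265 = 0.16 eV.

0.16 eV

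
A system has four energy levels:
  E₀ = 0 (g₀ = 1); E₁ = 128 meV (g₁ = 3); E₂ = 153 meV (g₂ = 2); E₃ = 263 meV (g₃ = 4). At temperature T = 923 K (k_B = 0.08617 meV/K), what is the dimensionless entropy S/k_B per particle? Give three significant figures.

k_BT = 0.08617 × 923 K = 79.535 meV.
Eᵢ/kT = 0, 1.6094, 1.9237, 3.3067.
Z = Σ gᵢe^(−Eᵢ/kT) = 1·e^(−0) + 3·e^(−1.6094) + 2·e^(−1.9237) + 4·e^(−3.3067) = 1.0000 + 0.60002 + 0.29213 + 0.14655 = 2.0387.
⟨E⟩ = Σ EᵢPᵢ = 78.502 meV.
S/k_B = ln Z + ⟨E⟩/kT = ln(2.0387) + 78.502/79.535 = 0.71231 + 0.98701 = 1.70.

1.70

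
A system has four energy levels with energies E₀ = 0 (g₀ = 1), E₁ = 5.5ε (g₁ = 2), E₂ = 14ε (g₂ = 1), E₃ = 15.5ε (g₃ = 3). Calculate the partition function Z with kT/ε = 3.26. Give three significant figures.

Eᵢ/kT = 0, 1.6871, 4.2945, 4.7546.
Z = Σ gᵢe^(−Eᵢ/kT) = 1·e^(−0) + 2·e^(−1.6871) + 1·e^(−4.2945) + 3·e^(−4.7546) = 1.0000 + 0.37011 + 0.013643 + 0.025836 = 1.4096.

Z = 1.41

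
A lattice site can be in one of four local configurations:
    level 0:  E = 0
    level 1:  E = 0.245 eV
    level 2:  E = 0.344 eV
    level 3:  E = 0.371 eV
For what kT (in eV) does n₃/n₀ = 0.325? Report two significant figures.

n₃/n₀ = exp[−(E₃−E₀)/kT] = 0.325.
⇒ (E₃−E₀)/kT = ln(1/0.325) = ln(3.077) = 1.124.
kT = 0.371 eV / 1.124 = 0.33 eV.

0.33 eV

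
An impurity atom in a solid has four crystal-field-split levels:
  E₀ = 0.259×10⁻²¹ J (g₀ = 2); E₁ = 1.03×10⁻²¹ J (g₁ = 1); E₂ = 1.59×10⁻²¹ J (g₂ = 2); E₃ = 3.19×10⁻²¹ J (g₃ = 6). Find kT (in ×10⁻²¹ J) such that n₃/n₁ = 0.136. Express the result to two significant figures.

n₃/n₁ = (g₃/g₁) exp[−(E₃−E₁)/kT] = 0.136.
⇒ (E₃−E₁)/kT = ln((6/1)/0.136) = ln(44.12) = 3.787.
kT = 2.16 ×10⁻²¹ J / 3.787 = 0.57 ×10⁻²¹ J.

0.57 ×10⁻²¹ J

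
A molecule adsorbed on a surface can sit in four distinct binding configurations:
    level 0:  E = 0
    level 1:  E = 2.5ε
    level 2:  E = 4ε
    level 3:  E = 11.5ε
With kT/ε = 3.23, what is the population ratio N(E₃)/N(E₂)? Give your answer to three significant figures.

0.0981

n₃/n₂ = exp[−(E₃−E₂)/kT] = exp(−(7.5ε)/(3.23ε)) = exp(-2.3220) = 0.0981.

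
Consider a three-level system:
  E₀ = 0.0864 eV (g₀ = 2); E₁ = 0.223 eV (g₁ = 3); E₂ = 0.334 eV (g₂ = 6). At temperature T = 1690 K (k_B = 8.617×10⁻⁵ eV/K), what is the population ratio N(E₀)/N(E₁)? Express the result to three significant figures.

1.70

k_BT = 8.617×10⁻⁵ × 1690 K = 0.14563 eV.
n₀/n₁ = (g₀/g₁) exp[−(E₀−E₁)/kT] = (2/3) × exp(−(-0.1366 eV)/(0.14563 eV)) = (2/3) × exp(0.93799) = 1.70.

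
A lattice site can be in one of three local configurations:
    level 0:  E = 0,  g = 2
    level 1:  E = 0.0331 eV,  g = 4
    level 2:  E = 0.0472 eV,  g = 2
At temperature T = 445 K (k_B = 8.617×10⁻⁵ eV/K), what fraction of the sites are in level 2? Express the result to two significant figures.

k_BT = 8.617×10⁻⁵ × 445 K = 0.03835 eV.
Eᵢ/kT = 0, 0.8631, 1.231.
Z = Σ gᵢe^(−Eᵢ/kT) = 2·e^(−0) + 4·e^(−0.8631) + 2·e^(−1.231) = 2.000 + 1.687 + 0.5840 = 4.271.
P₂ = g₂ e^(−E₂/kT) / Z = 0.5840/4.271 = 0.14.

0.14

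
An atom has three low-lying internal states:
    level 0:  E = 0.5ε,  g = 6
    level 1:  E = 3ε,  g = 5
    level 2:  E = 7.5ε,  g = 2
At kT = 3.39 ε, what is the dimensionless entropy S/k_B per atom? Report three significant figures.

2.42

Eᵢ/kT = 0.14749, 0.88496, 2.2124.
Z = Σ gᵢe^(−Eᵢ/kT) = 6·e^(−0.14749) + 5·e^(−0.88496) + 2·e^(−2.2124) = 5.1772 + 2.0637 + 0.21888 = 7.4598.
⟨E⟩ = Σ EᵢPᵢ = 1.3970 ε.
S/k_B = ln Z + ⟨E⟩/kT = ln(7.4598) + 1.3970/3.39 = 2.0095 + 0.41209 = 2.42.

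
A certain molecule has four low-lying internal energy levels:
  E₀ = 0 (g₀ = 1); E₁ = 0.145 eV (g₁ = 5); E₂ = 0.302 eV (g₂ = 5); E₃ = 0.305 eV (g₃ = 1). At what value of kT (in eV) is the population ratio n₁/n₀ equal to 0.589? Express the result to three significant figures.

n₁/n₀ = (g₁/g₀) exp[−(E₁−E₀)/kT] = 0.589.
⇒ (E₁−E₀)/kT = ln((5/1)/0.589) = ln(8.4890) = 2.1388.
kT = 0.145 eV / 2.1388 = 0.0678 eV.

0.0678 eV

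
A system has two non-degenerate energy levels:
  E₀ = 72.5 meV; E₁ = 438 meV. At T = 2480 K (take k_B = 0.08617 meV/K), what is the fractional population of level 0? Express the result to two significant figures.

0.85

k_BT = 0.08617 × 2480 K = 213.7 meV.
Eᵢ/kT = 0.3393, 2.050.
Z = Σ e^(−Eᵢ/kT) = e^(−0.3393) + e^(−2.050) = 0.7123 + 0.1287 = 0.8410.
P₀ = e^(−E₀/kT) / Z = 0.7123/0.8410 = 0.85.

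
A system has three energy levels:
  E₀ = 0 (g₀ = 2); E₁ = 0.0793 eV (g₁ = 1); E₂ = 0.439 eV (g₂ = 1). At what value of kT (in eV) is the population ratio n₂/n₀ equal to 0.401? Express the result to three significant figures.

n₂/n₀ = (g₂/g₀) exp[−(E₂−E₀)/kT] = 0.401.
⇒ (E₂−E₀)/kT = ln((1/2)/0.401) = ln(1.2469) = 0.22066.
kT = 0.439 eV / 0.22066 = 1.99 eV.

1.99 eV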